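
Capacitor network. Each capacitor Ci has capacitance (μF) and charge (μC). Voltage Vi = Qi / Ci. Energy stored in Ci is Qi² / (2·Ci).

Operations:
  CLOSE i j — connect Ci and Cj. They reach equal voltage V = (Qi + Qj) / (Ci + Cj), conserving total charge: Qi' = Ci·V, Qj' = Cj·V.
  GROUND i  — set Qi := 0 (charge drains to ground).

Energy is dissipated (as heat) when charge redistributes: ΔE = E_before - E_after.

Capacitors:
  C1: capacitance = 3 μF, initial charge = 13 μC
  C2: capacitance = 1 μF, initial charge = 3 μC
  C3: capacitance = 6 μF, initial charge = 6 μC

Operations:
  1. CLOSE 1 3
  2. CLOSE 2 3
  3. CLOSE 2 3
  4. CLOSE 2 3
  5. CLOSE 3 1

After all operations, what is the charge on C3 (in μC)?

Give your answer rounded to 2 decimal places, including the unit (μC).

Answer: 13.17 μC

Derivation:
Initial: C1(3μF, Q=13μC, V=4.33V), C2(1μF, Q=3μC, V=3.00V), C3(6μF, Q=6μC, V=1.00V)
Op 1: CLOSE 1-3: Q_total=19.00, C_total=9.00, V=2.11; Q1=6.33, Q3=12.67; dissipated=11.111
Op 2: CLOSE 2-3: Q_total=15.67, C_total=7.00, V=2.24; Q2=2.24, Q3=13.43; dissipated=0.339
Op 3: CLOSE 2-3: Q_total=15.67, C_total=7.00, V=2.24; Q2=2.24, Q3=13.43; dissipated=0.000
Op 4: CLOSE 2-3: Q_total=15.67, C_total=7.00, V=2.24; Q2=2.24, Q3=13.43; dissipated=0.000
Op 5: CLOSE 3-1: Q_total=19.76, C_total=9.00, V=2.20; Q3=13.17, Q1=6.59; dissipated=0.016
Final charges: Q1=6.59, Q2=2.24, Q3=13.17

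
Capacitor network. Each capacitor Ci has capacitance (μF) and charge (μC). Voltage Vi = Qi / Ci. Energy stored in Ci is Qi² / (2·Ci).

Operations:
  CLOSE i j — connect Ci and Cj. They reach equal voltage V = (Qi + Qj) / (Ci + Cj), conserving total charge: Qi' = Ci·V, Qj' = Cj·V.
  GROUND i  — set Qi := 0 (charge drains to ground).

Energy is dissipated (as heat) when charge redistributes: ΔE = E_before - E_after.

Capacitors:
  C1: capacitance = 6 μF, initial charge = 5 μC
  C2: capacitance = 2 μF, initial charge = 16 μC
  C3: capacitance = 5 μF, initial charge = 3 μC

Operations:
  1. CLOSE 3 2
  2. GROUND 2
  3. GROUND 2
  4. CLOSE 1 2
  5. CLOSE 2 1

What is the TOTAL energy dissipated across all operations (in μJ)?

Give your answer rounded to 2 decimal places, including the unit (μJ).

Initial: C1(6μF, Q=5μC, V=0.83V), C2(2μF, Q=16μC, V=8.00V), C3(5μF, Q=3μC, V=0.60V)
Op 1: CLOSE 3-2: Q_total=19.00, C_total=7.00, V=2.71; Q3=13.57, Q2=5.43; dissipated=39.114
Op 2: GROUND 2: Q2=0; energy lost=7.367
Op 3: GROUND 2: Q2=0; energy lost=0.000
Op 4: CLOSE 1-2: Q_total=5.00, C_total=8.00, V=0.62; Q1=3.75, Q2=1.25; dissipated=0.521
Op 5: CLOSE 2-1: Q_total=5.00, C_total=8.00, V=0.62; Q2=1.25, Q1=3.75; dissipated=0.000
Total dissipated: 47.002 μJ

Answer: 47.00 μJ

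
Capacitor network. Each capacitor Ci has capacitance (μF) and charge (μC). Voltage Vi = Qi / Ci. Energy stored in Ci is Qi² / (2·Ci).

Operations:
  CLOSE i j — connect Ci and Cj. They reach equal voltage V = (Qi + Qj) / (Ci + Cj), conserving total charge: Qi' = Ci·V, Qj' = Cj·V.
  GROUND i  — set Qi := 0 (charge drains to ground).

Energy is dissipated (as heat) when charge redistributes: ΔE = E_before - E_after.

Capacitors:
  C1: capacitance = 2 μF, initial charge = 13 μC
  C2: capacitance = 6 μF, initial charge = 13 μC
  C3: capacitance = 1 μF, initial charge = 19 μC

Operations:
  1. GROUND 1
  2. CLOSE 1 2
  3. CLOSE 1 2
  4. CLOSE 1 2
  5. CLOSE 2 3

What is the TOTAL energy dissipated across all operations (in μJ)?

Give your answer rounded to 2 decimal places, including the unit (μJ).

Answer: 175.15 μJ

Derivation:
Initial: C1(2μF, Q=13μC, V=6.50V), C2(6μF, Q=13μC, V=2.17V), C3(1μF, Q=19μC, V=19.00V)
Op 1: GROUND 1: Q1=0; energy lost=42.250
Op 2: CLOSE 1-2: Q_total=13.00, C_total=8.00, V=1.62; Q1=3.25, Q2=9.75; dissipated=3.521
Op 3: CLOSE 1-2: Q_total=13.00, C_total=8.00, V=1.62; Q1=3.25, Q2=9.75; dissipated=0.000
Op 4: CLOSE 1-2: Q_total=13.00, C_total=8.00, V=1.62; Q1=3.25, Q2=9.75; dissipated=0.000
Op 5: CLOSE 2-3: Q_total=28.75, C_total=7.00, V=4.11; Q2=24.64, Q3=4.11; dissipated=129.382
Total dissipated: 175.153 μJ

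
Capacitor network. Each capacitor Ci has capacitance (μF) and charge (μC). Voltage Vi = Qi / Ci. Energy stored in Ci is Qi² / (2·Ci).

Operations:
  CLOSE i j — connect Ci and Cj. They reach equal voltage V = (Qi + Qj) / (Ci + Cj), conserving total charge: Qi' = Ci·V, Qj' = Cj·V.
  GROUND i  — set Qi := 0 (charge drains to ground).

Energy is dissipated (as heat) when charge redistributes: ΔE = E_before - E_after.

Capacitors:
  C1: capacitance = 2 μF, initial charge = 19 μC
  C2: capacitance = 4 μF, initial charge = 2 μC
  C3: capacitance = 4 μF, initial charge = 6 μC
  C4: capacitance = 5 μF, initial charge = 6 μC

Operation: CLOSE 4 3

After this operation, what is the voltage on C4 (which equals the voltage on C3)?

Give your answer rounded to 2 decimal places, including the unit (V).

Answer: 1.33 V

Derivation:
Initial: C1(2μF, Q=19μC, V=9.50V), C2(4μF, Q=2μC, V=0.50V), C3(4μF, Q=6μC, V=1.50V), C4(5μF, Q=6μC, V=1.20V)
Op 1: CLOSE 4-3: Q_total=12.00, C_total=9.00, V=1.33; Q4=6.67, Q3=5.33; dissipated=0.100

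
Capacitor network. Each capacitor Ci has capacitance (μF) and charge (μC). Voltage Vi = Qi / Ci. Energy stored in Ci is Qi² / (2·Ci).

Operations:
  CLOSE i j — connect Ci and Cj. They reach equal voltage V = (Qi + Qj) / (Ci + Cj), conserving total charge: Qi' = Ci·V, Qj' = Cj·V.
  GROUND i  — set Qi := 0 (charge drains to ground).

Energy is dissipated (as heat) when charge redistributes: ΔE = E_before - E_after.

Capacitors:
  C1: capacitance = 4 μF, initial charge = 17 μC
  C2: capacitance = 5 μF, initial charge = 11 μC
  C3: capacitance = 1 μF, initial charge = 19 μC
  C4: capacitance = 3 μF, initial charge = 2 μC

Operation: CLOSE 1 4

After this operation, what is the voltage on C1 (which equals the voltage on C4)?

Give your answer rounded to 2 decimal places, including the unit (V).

Initial: C1(4μF, Q=17μC, V=4.25V), C2(5μF, Q=11μC, V=2.20V), C3(1μF, Q=19μC, V=19.00V), C4(3μF, Q=2μC, V=0.67V)
Op 1: CLOSE 1-4: Q_total=19.00, C_total=7.00, V=2.71; Q1=10.86, Q4=8.14; dissipated=11.006

Answer: 2.71 V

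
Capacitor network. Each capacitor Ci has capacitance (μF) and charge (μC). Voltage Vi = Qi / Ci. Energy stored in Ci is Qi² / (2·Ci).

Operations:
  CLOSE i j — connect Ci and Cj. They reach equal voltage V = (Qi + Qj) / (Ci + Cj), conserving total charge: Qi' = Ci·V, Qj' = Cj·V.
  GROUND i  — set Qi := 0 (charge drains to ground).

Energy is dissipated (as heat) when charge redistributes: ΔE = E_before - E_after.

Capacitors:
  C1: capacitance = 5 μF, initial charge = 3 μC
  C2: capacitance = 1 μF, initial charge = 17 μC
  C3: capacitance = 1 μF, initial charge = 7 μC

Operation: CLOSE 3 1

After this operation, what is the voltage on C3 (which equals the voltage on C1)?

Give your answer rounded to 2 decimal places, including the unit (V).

Initial: C1(5μF, Q=3μC, V=0.60V), C2(1μF, Q=17μC, V=17.00V), C3(1μF, Q=7μC, V=7.00V)
Op 1: CLOSE 3-1: Q_total=10.00, C_total=6.00, V=1.67; Q3=1.67, Q1=8.33; dissipated=17.067

Answer: 1.67 V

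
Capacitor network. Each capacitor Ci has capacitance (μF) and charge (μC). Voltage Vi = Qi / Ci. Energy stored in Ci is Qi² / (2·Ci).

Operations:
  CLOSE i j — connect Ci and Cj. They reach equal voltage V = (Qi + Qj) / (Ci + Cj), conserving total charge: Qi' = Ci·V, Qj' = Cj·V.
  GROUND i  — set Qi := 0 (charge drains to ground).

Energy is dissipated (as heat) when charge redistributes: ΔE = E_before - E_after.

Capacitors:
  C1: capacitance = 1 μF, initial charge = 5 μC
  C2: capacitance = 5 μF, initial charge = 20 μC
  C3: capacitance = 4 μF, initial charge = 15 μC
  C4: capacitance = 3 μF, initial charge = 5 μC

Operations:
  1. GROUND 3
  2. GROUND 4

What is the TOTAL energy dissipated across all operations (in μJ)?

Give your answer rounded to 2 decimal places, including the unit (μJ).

Answer: 32.29 μJ

Derivation:
Initial: C1(1μF, Q=5μC, V=5.00V), C2(5μF, Q=20μC, V=4.00V), C3(4μF, Q=15μC, V=3.75V), C4(3μF, Q=5μC, V=1.67V)
Op 1: GROUND 3: Q3=0; energy lost=28.125
Op 2: GROUND 4: Q4=0; energy lost=4.167
Total dissipated: 32.292 μJ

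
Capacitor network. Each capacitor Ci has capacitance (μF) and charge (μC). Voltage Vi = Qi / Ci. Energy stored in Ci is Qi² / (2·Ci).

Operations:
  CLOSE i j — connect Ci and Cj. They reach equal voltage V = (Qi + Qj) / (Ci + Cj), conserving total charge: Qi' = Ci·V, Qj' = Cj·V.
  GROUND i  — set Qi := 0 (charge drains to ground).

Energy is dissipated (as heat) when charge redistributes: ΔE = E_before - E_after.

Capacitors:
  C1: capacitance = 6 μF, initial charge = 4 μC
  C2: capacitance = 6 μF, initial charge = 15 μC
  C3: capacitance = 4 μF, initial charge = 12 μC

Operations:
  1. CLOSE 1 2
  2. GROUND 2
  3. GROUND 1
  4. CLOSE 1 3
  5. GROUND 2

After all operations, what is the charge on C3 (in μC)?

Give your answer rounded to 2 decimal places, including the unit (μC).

Answer: 4.80 μC

Derivation:
Initial: C1(6μF, Q=4μC, V=0.67V), C2(6μF, Q=15μC, V=2.50V), C3(4μF, Q=12μC, V=3.00V)
Op 1: CLOSE 1-2: Q_total=19.00, C_total=12.00, V=1.58; Q1=9.50, Q2=9.50; dissipated=5.042
Op 2: GROUND 2: Q2=0; energy lost=7.521
Op 3: GROUND 1: Q1=0; energy lost=7.521
Op 4: CLOSE 1-3: Q_total=12.00, C_total=10.00, V=1.20; Q1=7.20, Q3=4.80; dissipated=10.800
Op 5: GROUND 2: Q2=0; energy lost=0.000
Final charges: Q1=7.20, Q2=0.00, Q3=4.80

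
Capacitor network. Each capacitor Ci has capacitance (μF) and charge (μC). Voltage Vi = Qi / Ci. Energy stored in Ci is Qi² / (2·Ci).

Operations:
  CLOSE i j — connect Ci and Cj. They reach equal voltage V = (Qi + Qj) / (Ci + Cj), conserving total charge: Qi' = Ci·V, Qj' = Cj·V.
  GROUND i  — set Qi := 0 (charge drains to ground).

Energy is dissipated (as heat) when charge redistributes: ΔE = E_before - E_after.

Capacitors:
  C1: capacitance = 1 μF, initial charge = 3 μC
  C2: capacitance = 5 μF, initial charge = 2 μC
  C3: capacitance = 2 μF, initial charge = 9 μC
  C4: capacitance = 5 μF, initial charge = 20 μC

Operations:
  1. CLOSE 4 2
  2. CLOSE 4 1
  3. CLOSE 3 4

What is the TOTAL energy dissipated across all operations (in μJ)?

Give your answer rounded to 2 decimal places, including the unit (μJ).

Answer: 19.82 μJ

Derivation:
Initial: C1(1μF, Q=3μC, V=3.00V), C2(5μF, Q=2μC, V=0.40V), C3(2μF, Q=9μC, V=4.50V), C4(5μF, Q=20μC, V=4.00V)
Op 1: CLOSE 4-2: Q_total=22.00, C_total=10.00, V=2.20; Q4=11.00, Q2=11.00; dissipated=16.200
Op 2: CLOSE 4-1: Q_total=14.00, C_total=6.00, V=2.33; Q4=11.67, Q1=2.33; dissipated=0.267
Op 3: CLOSE 3-4: Q_total=20.67, C_total=7.00, V=2.95; Q3=5.90, Q4=14.76; dissipated=3.353
Total dissipated: 19.820 μJ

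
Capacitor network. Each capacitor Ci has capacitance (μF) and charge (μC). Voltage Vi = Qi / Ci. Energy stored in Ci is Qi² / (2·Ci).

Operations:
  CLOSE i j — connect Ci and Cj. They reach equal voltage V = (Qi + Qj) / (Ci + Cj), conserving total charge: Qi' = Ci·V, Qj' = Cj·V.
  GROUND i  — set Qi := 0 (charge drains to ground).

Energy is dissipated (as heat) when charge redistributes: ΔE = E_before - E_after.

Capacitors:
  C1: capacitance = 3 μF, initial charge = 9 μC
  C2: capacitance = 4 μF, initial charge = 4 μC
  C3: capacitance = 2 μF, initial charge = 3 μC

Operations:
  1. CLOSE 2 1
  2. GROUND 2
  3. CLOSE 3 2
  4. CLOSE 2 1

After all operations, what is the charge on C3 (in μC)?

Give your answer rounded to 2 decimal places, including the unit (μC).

Answer: 1.00 μC

Derivation:
Initial: C1(3μF, Q=9μC, V=3.00V), C2(4μF, Q=4μC, V=1.00V), C3(2μF, Q=3μC, V=1.50V)
Op 1: CLOSE 2-1: Q_total=13.00, C_total=7.00, V=1.86; Q2=7.43, Q1=5.57; dissipated=3.429
Op 2: GROUND 2: Q2=0; energy lost=6.898
Op 3: CLOSE 3-2: Q_total=3.00, C_total=6.00, V=0.50; Q3=1.00, Q2=2.00; dissipated=1.500
Op 4: CLOSE 2-1: Q_total=7.57, C_total=7.00, V=1.08; Q2=4.33, Q1=3.24; dissipated=1.579
Final charges: Q1=3.24, Q2=4.33, Q3=1.00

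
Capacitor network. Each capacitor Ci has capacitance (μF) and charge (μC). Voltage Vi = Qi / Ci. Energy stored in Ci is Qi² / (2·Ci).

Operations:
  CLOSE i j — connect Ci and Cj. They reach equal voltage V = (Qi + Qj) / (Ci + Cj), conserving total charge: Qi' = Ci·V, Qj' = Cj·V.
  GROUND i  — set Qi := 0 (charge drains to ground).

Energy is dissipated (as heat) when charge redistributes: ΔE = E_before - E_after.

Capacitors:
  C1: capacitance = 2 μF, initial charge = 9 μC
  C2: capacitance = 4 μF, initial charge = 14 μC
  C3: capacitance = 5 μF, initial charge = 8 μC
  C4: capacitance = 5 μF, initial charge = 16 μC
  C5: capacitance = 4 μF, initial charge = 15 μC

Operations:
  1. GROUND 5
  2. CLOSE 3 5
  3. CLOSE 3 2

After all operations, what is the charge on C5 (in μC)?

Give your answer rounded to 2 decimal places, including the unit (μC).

Initial: C1(2μF, Q=9μC, V=4.50V), C2(4μF, Q=14μC, V=3.50V), C3(5μF, Q=8μC, V=1.60V), C4(5μF, Q=16μC, V=3.20V), C5(4μF, Q=15μC, V=3.75V)
Op 1: GROUND 5: Q5=0; energy lost=28.125
Op 2: CLOSE 3-5: Q_total=8.00, C_total=9.00, V=0.89; Q3=4.44, Q5=3.56; dissipated=2.844
Op 3: CLOSE 3-2: Q_total=18.44, C_total=9.00, V=2.05; Q3=10.25, Q2=8.20; dissipated=7.575
Final charges: Q1=9.00, Q2=8.20, Q3=10.25, Q4=16.00, Q5=3.56

Answer: 3.56 μC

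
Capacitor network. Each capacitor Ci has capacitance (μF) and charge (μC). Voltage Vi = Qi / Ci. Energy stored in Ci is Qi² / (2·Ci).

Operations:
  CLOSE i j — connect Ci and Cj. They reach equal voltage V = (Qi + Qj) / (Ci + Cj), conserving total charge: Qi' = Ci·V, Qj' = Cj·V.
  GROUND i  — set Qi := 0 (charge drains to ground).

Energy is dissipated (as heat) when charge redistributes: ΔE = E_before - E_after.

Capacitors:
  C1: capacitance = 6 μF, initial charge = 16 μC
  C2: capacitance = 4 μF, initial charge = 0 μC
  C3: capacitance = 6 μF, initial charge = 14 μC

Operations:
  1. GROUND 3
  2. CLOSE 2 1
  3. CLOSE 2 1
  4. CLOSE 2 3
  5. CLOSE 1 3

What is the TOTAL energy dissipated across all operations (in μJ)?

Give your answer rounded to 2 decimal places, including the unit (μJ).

Initial: C1(6μF, Q=16μC, V=2.67V), C2(4μF, Q=0μC, V=0.00V), C3(6μF, Q=14μC, V=2.33V)
Op 1: GROUND 3: Q3=0; energy lost=16.333
Op 2: CLOSE 2-1: Q_total=16.00, C_total=10.00, V=1.60; Q2=6.40, Q1=9.60; dissipated=8.533
Op 3: CLOSE 2-1: Q_total=16.00, C_total=10.00, V=1.60; Q2=6.40, Q1=9.60; dissipated=0.000
Op 4: CLOSE 2-3: Q_total=6.40, C_total=10.00, V=0.64; Q2=2.56, Q3=3.84; dissipated=3.072
Op 5: CLOSE 1-3: Q_total=13.44, C_total=12.00, V=1.12; Q1=6.72, Q3=6.72; dissipated=1.382
Total dissipated: 29.321 μJ

Answer: 29.32 μJ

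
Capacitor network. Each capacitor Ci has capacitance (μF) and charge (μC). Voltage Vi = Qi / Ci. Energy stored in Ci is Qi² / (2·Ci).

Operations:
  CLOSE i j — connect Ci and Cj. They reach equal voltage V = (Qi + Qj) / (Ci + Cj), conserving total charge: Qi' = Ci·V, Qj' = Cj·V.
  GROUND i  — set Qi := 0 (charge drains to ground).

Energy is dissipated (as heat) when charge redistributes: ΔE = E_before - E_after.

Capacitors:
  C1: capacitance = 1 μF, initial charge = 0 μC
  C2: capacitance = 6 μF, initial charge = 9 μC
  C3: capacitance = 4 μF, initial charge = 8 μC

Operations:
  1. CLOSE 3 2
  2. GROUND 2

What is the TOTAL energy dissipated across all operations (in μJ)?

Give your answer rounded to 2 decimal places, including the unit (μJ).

Answer: 8.97 μJ

Derivation:
Initial: C1(1μF, Q=0μC, V=0.00V), C2(6μF, Q=9μC, V=1.50V), C3(4μF, Q=8μC, V=2.00V)
Op 1: CLOSE 3-2: Q_total=17.00, C_total=10.00, V=1.70; Q3=6.80, Q2=10.20; dissipated=0.300
Op 2: GROUND 2: Q2=0; energy lost=8.670
Total dissipated: 8.970 μJ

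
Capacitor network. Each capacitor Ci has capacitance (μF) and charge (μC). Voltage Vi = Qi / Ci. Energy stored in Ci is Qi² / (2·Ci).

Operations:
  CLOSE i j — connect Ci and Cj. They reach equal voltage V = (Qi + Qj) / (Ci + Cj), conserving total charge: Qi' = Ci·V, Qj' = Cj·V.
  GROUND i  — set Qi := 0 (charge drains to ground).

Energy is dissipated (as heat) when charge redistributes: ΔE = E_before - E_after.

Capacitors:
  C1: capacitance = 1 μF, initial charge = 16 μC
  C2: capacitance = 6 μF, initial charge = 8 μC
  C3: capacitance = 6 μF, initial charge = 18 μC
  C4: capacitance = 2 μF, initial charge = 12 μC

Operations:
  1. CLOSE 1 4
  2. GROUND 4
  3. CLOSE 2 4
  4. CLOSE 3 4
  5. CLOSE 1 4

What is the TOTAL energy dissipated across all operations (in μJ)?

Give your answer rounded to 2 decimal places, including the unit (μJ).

Answer: 140.34 μJ

Derivation:
Initial: C1(1μF, Q=16μC, V=16.00V), C2(6μF, Q=8μC, V=1.33V), C3(6μF, Q=18μC, V=3.00V), C4(2μF, Q=12μC, V=6.00V)
Op 1: CLOSE 1-4: Q_total=28.00, C_total=3.00, V=9.33; Q1=9.33, Q4=18.67; dissipated=33.333
Op 2: GROUND 4: Q4=0; energy lost=87.111
Op 3: CLOSE 2-4: Q_total=8.00, C_total=8.00, V=1.00; Q2=6.00, Q4=2.00; dissipated=1.333
Op 4: CLOSE 3-4: Q_total=20.00, C_total=8.00, V=2.50; Q3=15.00, Q4=5.00; dissipated=3.000
Op 5: CLOSE 1-4: Q_total=14.33, C_total=3.00, V=4.78; Q1=4.78, Q4=9.56; dissipated=15.565
Total dissipated: 140.343 μJ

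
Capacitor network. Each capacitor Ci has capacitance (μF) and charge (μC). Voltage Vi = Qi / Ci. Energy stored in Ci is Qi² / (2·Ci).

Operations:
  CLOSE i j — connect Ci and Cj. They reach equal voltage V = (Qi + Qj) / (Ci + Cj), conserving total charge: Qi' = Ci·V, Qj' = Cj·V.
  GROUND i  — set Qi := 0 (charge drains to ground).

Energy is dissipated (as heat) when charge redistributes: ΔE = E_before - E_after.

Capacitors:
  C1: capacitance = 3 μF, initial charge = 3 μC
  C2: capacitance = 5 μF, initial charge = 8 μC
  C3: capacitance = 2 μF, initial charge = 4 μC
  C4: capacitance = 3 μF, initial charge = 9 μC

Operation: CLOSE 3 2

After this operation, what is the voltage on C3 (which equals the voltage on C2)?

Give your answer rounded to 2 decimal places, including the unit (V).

Initial: C1(3μF, Q=3μC, V=1.00V), C2(5μF, Q=8μC, V=1.60V), C3(2μF, Q=4μC, V=2.00V), C4(3μF, Q=9μC, V=3.00V)
Op 1: CLOSE 3-2: Q_total=12.00, C_total=7.00, V=1.71; Q3=3.43, Q2=8.57; dissipated=0.114

Answer: 1.71 V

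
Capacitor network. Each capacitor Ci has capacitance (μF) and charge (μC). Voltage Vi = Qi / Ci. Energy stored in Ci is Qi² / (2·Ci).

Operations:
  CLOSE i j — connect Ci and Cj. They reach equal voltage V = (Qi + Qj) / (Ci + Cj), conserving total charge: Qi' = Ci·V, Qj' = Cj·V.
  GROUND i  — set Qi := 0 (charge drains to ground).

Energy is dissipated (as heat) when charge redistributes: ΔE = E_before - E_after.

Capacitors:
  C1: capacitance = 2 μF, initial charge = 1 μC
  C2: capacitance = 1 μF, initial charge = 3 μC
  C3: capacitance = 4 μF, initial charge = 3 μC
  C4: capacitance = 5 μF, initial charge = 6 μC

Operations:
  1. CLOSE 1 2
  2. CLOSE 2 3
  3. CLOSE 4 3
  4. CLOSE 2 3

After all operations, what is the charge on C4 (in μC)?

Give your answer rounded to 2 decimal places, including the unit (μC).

Answer: 5.26 μC

Derivation:
Initial: C1(2μF, Q=1μC, V=0.50V), C2(1μF, Q=3μC, V=3.00V), C3(4μF, Q=3μC, V=0.75V), C4(5μF, Q=6μC, V=1.20V)
Op 1: CLOSE 1-2: Q_total=4.00, C_total=3.00, V=1.33; Q1=2.67, Q2=1.33; dissipated=2.083
Op 2: CLOSE 2-3: Q_total=4.33, C_total=5.00, V=0.87; Q2=0.87, Q3=3.47; dissipated=0.136
Op 3: CLOSE 4-3: Q_total=9.47, C_total=9.00, V=1.05; Q4=5.26, Q3=4.21; dissipated=0.123
Op 4: CLOSE 2-3: Q_total=5.07, C_total=5.00, V=1.01; Q2=1.01, Q3=4.06; dissipated=0.014
Final charges: Q1=2.67, Q2=1.01, Q3=4.06, Q4=5.26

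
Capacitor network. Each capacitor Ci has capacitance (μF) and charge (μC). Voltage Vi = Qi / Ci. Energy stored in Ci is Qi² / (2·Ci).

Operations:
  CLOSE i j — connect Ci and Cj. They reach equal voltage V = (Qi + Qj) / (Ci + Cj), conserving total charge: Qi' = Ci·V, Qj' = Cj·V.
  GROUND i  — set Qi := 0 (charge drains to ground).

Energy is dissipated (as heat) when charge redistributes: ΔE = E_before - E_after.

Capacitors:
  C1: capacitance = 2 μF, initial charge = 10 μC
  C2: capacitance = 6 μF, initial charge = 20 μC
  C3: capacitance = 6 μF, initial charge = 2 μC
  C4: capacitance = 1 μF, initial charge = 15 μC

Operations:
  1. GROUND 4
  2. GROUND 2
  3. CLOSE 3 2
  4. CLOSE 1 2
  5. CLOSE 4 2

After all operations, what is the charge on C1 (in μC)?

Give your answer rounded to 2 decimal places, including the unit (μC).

Initial: C1(2μF, Q=10μC, V=5.00V), C2(6μF, Q=20μC, V=3.33V), C3(6μF, Q=2μC, V=0.33V), C4(1μF, Q=15μC, V=15.00V)
Op 1: GROUND 4: Q4=0; energy lost=112.500
Op 2: GROUND 2: Q2=0; energy lost=33.333
Op 3: CLOSE 3-2: Q_total=2.00, C_total=12.00, V=0.17; Q3=1.00, Q2=1.00; dissipated=0.167
Op 4: CLOSE 1-2: Q_total=11.00, C_total=8.00, V=1.38; Q1=2.75, Q2=8.25; dissipated=17.521
Op 5: CLOSE 4-2: Q_total=8.25, C_total=7.00, V=1.18; Q4=1.18, Q2=7.07; dissipated=0.810
Final charges: Q1=2.75, Q2=7.07, Q3=1.00, Q4=1.18

Answer: 2.75 μC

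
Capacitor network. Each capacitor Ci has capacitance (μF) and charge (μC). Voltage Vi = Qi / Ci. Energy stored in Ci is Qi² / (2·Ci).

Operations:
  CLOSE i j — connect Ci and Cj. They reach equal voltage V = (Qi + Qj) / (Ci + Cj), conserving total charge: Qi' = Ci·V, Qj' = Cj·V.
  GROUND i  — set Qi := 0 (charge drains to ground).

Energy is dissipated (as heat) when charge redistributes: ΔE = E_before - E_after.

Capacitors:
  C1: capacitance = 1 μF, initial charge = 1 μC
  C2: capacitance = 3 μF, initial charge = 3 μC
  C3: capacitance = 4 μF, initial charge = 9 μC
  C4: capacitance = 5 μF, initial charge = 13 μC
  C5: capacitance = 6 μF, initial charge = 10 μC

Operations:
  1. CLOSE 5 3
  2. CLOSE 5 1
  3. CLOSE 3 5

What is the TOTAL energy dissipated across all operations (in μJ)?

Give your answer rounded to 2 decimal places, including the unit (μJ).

Initial: C1(1μF, Q=1μC, V=1.00V), C2(3μF, Q=3μC, V=1.00V), C3(4μF, Q=9μC, V=2.25V), C4(5μF, Q=13μC, V=2.60V), C5(6μF, Q=10μC, V=1.67V)
Op 1: CLOSE 5-3: Q_total=19.00, C_total=10.00, V=1.90; Q5=11.40, Q3=7.60; dissipated=0.408
Op 2: CLOSE 5-1: Q_total=12.40, C_total=7.00, V=1.77; Q5=10.63, Q1=1.77; dissipated=0.347
Op 3: CLOSE 3-5: Q_total=18.23, C_total=10.00, V=1.82; Q3=7.29, Q5=10.94; dissipated=0.020
Total dissipated: 0.775 μJ

Answer: 0.78 μJ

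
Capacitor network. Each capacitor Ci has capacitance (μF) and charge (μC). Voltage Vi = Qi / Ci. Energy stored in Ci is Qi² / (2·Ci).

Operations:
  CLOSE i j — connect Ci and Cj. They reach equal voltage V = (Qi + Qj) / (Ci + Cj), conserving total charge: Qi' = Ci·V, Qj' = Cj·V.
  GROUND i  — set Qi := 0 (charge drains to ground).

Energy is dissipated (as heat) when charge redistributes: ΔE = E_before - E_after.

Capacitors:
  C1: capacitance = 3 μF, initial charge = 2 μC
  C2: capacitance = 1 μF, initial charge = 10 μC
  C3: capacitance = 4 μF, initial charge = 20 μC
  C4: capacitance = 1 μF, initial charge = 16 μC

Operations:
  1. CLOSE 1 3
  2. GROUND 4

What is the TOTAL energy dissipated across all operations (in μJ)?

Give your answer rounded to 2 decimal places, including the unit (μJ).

Answer: 144.10 μJ

Derivation:
Initial: C1(3μF, Q=2μC, V=0.67V), C2(1μF, Q=10μC, V=10.00V), C3(4μF, Q=20μC, V=5.00V), C4(1μF, Q=16μC, V=16.00V)
Op 1: CLOSE 1-3: Q_total=22.00, C_total=7.00, V=3.14; Q1=9.43, Q3=12.57; dissipated=16.095
Op 2: GROUND 4: Q4=0; energy lost=128.000
Total dissipated: 144.095 μJ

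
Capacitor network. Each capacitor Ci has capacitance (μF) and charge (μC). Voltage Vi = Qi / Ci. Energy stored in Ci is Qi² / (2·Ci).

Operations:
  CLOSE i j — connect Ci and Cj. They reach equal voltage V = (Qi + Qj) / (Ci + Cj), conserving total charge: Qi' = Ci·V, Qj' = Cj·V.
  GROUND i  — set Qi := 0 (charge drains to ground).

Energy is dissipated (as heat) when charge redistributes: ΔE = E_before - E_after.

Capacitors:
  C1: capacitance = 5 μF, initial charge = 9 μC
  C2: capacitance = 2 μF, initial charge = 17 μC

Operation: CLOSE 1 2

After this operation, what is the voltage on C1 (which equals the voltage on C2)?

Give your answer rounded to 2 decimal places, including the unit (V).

Answer: 3.71 V

Derivation:
Initial: C1(5μF, Q=9μC, V=1.80V), C2(2μF, Q=17μC, V=8.50V)
Op 1: CLOSE 1-2: Q_total=26.00, C_total=7.00, V=3.71; Q1=18.57, Q2=7.43; dissipated=32.064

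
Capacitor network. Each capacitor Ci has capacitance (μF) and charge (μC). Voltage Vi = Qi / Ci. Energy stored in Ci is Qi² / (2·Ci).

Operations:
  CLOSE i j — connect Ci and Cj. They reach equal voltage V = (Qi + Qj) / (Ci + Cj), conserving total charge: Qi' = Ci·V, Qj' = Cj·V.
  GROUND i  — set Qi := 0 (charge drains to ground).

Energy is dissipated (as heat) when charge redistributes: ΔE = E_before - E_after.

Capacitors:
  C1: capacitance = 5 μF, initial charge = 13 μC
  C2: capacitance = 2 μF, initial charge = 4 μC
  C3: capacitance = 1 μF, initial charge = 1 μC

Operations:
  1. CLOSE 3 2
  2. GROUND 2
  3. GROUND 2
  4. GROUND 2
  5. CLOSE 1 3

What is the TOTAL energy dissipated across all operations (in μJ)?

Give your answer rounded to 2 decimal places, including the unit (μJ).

Answer: 3.47 μJ

Derivation:
Initial: C1(5μF, Q=13μC, V=2.60V), C2(2μF, Q=4μC, V=2.00V), C3(1μF, Q=1μC, V=1.00V)
Op 1: CLOSE 3-2: Q_total=5.00, C_total=3.00, V=1.67; Q3=1.67, Q2=3.33; dissipated=0.333
Op 2: GROUND 2: Q2=0; energy lost=2.778
Op 3: GROUND 2: Q2=0; energy lost=0.000
Op 4: GROUND 2: Q2=0; energy lost=0.000
Op 5: CLOSE 1-3: Q_total=14.67, C_total=6.00, V=2.44; Q1=12.22, Q3=2.44; dissipated=0.363
Total dissipated: 3.474 μJ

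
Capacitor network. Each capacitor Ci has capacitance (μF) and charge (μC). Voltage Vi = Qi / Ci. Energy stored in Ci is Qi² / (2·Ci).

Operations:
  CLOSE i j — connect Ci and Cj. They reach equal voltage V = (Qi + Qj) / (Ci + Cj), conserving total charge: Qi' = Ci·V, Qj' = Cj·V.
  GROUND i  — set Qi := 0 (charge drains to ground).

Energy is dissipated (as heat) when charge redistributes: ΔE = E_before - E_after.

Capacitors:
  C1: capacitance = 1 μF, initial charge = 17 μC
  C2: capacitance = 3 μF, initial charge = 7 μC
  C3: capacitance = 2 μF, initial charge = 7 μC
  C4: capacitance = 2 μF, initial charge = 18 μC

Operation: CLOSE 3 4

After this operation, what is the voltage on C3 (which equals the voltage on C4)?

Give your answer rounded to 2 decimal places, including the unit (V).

Initial: C1(1μF, Q=17μC, V=17.00V), C2(3μF, Q=7μC, V=2.33V), C3(2μF, Q=7μC, V=3.50V), C4(2μF, Q=18μC, V=9.00V)
Op 1: CLOSE 3-4: Q_total=25.00, C_total=4.00, V=6.25; Q3=12.50, Q4=12.50; dissipated=15.125

Answer: 6.25 V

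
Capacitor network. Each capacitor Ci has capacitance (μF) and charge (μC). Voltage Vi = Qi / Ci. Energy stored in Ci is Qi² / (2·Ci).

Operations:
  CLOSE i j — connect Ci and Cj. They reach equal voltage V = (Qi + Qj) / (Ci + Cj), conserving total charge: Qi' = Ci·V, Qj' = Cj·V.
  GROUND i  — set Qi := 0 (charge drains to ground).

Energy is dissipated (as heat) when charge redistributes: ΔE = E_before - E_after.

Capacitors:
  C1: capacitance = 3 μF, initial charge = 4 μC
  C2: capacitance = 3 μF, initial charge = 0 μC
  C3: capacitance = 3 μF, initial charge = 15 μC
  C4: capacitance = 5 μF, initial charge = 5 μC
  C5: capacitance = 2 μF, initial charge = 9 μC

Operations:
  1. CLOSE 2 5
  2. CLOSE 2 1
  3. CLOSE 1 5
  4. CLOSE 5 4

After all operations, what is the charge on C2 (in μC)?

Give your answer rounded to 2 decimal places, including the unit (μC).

Answer: 4.70 μC

Derivation:
Initial: C1(3μF, Q=4μC, V=1.33V), C2(3μF, Q=0μC, V=0.00V), C3(3μF, Q=15μC, V=5.00V), C4(5μF, Q=5μC, V=1.00V), C5(2μF, Q=9μC, V=4.50V)
Op 1: CLOSE 2-5: Q_total=9.00, C_total=5.00, V=1.80; Q2=5.40, Q5=3.60; dissipated=12.150
Op 2: CLOSE 2-1: Q_total=9.40, C_total=6.00, V=1.57; Q2=4.70, Q1=4.70; dissipated=0.163
Op 3: CLOSE 1-5: Q_total=8.30, C_total=5.00, V=1.66; Q1=4.98, Q5=3.32; dissipated=0.033
Op 4: CLOSE 5-4: Q_total=8.32, C_total=7.00, V=1.19; Q5=2.38, Q4=5.94; dissipated=0.311
Final charges: Q1=4.98, Q2=4.70, Q3=15.00, Q4=5.94, Q5=2.38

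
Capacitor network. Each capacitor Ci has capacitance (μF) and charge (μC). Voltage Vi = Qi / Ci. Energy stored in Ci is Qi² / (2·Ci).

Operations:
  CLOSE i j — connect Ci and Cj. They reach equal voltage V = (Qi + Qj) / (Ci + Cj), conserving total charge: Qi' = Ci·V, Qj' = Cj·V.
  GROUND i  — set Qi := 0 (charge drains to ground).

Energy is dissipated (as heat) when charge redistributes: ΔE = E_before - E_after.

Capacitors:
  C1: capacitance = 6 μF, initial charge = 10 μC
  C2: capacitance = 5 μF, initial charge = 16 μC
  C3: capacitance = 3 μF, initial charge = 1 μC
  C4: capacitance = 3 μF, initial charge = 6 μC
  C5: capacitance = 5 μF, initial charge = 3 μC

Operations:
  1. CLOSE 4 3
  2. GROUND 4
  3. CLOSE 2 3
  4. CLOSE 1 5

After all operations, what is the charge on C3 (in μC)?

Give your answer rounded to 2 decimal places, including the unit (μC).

Initial: C1(6μF, Q=10μC, V=1.67V), C2(5μF, Q=16μC, V=3.20V), C3(3μF, Q=1μC, V=0.33V), C4(3μF, Q=6μC, V=2.00V), C5(5μF, Q=3μC, V=0.60V)
Op 1: CLOSE 4-3: Q_total=7.00, C_total=6.00, V=1.17; Q4=3.50, Q3=3.50; dissipated=2.083
Op 2: GROUND 4: Q4=0; energy lost=2.042
Op 3: CLOSE 2-3: Q_total=19.50, C_total=8.00, V=2.44; Q2=12.19, Q3=7.31; dissipated=3.876
Op 4: CLOSE 1-5: Q_total=13.00, C_total=11.00, V=1.18; Q1=7.09, Q5=5.91; dissipated=1.552
Final charges: Q1=7.09, Q2=12.19, Q3=7.31, Q4=0.00, Q5=5.91

Answer: 7.31 μC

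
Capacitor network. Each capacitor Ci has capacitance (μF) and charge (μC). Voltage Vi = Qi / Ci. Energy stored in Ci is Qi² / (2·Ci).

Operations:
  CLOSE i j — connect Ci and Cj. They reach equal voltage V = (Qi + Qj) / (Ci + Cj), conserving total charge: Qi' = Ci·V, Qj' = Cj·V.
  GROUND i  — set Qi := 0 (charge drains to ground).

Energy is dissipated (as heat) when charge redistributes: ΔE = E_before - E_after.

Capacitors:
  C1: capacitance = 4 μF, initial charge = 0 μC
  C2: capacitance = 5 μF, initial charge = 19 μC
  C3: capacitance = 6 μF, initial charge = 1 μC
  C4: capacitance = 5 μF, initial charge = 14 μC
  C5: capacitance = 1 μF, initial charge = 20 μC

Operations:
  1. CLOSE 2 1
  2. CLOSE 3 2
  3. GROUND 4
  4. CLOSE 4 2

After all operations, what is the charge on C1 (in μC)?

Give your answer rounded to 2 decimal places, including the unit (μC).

Answer: 8.44 μC

Derivation:
Initial: C1(4μF, Q=0μC, V=0.00V), C2(5μF, Q=19μC, V=3.80V), C3(6μF, Q=1μC, V=0.17V), C4(5μF, Q=14μC, V=2.80V), C5(1μF, Q=20μC, V=20.00V)
Op 1: CLOSE 2-1: Q_total=19.00, C_total=9.00, V=2.11; Q2=10.56, Q1=8.44; dissipated=16.044
Op 2: CLOSE 3-2: Q_total=11.56, C_total=11.00, V=1.05; Q3=6.30, Q2=5.25; dissipated=5.156
Op 3: GROUND 4: Q4=0; energy lost=19.600
Op 4: CLOSE 4-2: Q_total=5.25, C_total=10.00, V=0.53; Q4=2.63, Q2=2.63; dissipated=1.379
Final charges: Q1=8.44, Q2=2.63, Q3=6.30, Q4=2.63, Q5=20.00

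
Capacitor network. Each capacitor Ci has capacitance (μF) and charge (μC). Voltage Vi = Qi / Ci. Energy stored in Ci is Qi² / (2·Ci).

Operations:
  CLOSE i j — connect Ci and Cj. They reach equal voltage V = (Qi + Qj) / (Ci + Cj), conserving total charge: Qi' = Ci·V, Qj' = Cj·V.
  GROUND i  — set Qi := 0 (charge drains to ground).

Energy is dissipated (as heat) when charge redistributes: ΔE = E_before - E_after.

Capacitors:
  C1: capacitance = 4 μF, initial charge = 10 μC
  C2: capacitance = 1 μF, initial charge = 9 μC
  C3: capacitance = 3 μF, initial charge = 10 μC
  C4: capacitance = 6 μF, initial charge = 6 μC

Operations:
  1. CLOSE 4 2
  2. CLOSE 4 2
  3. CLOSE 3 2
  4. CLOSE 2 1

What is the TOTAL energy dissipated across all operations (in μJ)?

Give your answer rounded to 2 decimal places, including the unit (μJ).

Answer: 28.07 μJ

Derivation:
Initial: C1(4μF, Q=10μC, V=2.50V), C2(1μF, Q=9μC, V=9.00V), C3(3μF, Q=10μC, V=3.33V), C4(6μF, Q=6μC, V=1.00V)
Op 1: CLOSE 4-2: Q_total=15.00, C_total=7.00, V=2.14; Q4=12.86, Q2=2.14; dissipated=27.429
Op 2: CLOSE 4-2: Q_total=15.00, C_total=7.00, V=2.14; Q4=12.86, Q2=2.14; dissipated=0.000
Op 3: CLOSE 3-2: Q_total=12.14, C_total=4.00, V=3.04; Q3=9.11, Q2=3.04; dissipated=0.531
Op 4: CLOSE 2-1: Q_total=13.04, C_total=5.00, V=2.61; Q2=2.61, Q1=10.43; dissipated=0.115
Total dissipated: 28.075 μJ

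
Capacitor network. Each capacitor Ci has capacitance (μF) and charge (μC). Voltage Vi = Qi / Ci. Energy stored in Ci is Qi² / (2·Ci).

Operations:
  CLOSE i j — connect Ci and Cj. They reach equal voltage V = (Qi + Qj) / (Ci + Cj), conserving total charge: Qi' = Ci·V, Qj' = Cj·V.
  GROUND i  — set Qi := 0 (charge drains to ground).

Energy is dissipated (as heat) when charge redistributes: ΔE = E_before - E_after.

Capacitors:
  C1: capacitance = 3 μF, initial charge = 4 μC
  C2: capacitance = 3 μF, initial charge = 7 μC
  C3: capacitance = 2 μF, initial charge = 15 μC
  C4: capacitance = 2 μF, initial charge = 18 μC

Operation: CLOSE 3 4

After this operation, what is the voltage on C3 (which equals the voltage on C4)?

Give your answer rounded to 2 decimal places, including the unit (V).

Initial: C1(3μF, Q=4μC, V=1.33V), C2(3μF, Q=7μC, V=2.33V), C3(2μF, Q=15μC, V=7.50V), C4(2μF, Q=18μC, V=9.00V)
Op 1: CLOSE 3-4: Q_total=33.00, C_total=4.00, V=8.25; Q3=16.50, Q4=16.50; dissipated=1.125

Answer: 8.25 V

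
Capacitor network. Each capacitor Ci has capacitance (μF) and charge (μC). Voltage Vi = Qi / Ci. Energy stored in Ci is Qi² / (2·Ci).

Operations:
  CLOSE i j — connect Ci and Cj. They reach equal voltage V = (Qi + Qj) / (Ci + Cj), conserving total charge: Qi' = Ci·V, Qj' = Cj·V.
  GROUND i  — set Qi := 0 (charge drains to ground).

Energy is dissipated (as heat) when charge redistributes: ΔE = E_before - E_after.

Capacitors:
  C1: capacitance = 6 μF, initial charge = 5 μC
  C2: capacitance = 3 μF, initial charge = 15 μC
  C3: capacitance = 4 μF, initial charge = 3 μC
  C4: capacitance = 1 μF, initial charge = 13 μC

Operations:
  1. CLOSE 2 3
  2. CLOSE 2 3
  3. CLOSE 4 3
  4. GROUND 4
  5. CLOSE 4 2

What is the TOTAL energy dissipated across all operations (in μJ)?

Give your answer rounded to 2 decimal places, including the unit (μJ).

Answer: 72.31 μJ

Derivation:
Initial: C1(6μF, Q=5μC, V=0.83V), C2(3μF, Q=15μC, V=5.00V), C3(4μF, Q=3μC, V=0.75V), C4(1μF, Q=13μC, V=13.00V)
Op 1: CLOSE 2-3: Q_total=18.00, C_total=7.00, V=2.57; Q2=7.71, Q3=10.29; dissipated=15.482
Op 2: CLOSE 2-3: Q_total=18.00, C_total=7.00, V=2.57; Q2=7.71, Q3=10.29; dissipated=0.000
Op 3: CLOSE 4-3: Q_total=23.29, C_total=5.00, V=4.66; Q4=4.66, Q3=18.63; dissipated=43.502
Op 4: GROUND 4: Q4=0; energy lost=10.844
Op 5: CLOSE 4-2: Q_total=7.71, C_total=4.00, V=1.93; Q4=1.93, Q2=5.79; dissipated=2.480
Total dissipated: 72.308 μJ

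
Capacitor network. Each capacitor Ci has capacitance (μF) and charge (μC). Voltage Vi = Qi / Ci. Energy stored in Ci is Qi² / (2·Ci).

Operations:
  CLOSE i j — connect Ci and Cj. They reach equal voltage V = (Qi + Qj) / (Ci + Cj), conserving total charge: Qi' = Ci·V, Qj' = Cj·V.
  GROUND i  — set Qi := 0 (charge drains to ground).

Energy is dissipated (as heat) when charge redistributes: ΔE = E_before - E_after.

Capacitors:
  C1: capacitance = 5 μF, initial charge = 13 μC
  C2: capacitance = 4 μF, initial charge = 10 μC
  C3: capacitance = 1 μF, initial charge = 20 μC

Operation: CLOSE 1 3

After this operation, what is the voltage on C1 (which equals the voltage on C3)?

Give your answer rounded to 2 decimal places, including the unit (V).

Initial: C1(5μF, Q=13μC, V=2.60V), C2(4μF, Q=10μC, V=2.50V), C3(1μF, Q=20μC, V=20.00V)
Op 1: CLOSE 1-3: Q_total=33.00, C_total=6.00, V=5.50; Q1=27.50, Q3=5.50; dissipated=126.150

Answer: 5.50 V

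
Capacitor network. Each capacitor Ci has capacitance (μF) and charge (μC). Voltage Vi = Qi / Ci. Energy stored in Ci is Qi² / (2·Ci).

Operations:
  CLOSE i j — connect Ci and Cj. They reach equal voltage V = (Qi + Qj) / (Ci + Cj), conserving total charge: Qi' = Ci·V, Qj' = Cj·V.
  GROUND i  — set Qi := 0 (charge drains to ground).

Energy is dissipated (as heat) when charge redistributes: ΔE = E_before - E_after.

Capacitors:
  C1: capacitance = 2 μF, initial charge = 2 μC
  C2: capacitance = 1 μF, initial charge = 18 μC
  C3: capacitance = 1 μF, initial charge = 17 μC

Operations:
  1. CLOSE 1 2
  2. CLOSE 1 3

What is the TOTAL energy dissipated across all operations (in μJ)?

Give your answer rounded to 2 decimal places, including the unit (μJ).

Initial: C1(2μF, Q=2μC, V=1.00V), C2(1μF, Q=18μC, V=18.00V), C3(1μF, Q=17μC, V=17.00V)
Op 1: CLOSE 1-2: Q_total=20.00, C_total=3.00, V=6.67; Q1=13.33, Q2=6.67; dissipated=96.333
Op 2: CLOSE 1-3: Q_total=30.33, C_total=3.00, V=10.11; Q1=20.22, Q3=10.11; dissipated=35.593
Total dissipated: 131.926 μJ

Answer: 131.93 μJ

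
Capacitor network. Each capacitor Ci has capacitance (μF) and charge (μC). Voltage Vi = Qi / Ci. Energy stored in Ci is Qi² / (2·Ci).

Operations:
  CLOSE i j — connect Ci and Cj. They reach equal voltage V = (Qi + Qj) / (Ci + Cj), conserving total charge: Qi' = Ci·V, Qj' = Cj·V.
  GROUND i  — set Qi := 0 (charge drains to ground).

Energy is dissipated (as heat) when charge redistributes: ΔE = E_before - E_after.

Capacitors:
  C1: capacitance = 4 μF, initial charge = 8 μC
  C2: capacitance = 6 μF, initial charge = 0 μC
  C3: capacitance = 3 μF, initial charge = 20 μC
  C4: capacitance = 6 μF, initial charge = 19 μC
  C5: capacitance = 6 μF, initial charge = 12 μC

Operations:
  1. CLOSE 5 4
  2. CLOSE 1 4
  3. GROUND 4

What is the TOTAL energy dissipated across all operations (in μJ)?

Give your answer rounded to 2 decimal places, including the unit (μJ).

Answer: 19.02 μJ

Derivation:
Initial: C1(4μF, Q=8μC, V=2.00V), C2(6μF, Q=0μC, V=0.00V), C3(3μF, Q=20μC, V=6.67V), C4(6μF, Q=19μC, V=3.17V), C5(6μF, Q=12μC, V=2.00V)
Op 1: CLOSE 5-4: Q_total=31.00, C_total=12.00, V=2.58; Q5=15.50, Q4=15.50; dissipated=2.042
Op 2: CLOSE 1-4: Q_total=23.50, C_total=10.00, V=2.35; Q1=9.40, Q4=14.10; dissipated=0.408
Op 3: GROUND 4: Q4=0; energy lost=16.567
Total dissipated: 19.017 μJ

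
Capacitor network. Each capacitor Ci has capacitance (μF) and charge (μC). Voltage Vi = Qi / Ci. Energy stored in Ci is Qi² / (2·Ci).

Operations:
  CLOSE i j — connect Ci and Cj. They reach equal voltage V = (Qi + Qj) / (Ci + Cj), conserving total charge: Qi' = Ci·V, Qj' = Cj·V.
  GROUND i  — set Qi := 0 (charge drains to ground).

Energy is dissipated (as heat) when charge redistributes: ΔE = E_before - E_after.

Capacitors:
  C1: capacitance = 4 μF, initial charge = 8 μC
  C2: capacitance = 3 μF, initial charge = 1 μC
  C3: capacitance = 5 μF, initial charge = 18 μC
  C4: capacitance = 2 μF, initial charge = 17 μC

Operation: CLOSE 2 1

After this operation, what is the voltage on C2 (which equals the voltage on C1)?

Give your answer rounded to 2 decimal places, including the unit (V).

Answer: 1.29 V

Derivation:
Initial: C1(4μF, Q=8μC, V=2.00V), C2(3μF, Q=1μC, V=0.33V), C3(5μF, Q=18μC, V=3.60V), C4(2μF, Q=17μC, V=8.50V)
Op 1: CLOSE 2-1: Q_total=9.00, C_total=7.00, V=1.29; Q2=3.86, Q1=5.14; dissipated=2.381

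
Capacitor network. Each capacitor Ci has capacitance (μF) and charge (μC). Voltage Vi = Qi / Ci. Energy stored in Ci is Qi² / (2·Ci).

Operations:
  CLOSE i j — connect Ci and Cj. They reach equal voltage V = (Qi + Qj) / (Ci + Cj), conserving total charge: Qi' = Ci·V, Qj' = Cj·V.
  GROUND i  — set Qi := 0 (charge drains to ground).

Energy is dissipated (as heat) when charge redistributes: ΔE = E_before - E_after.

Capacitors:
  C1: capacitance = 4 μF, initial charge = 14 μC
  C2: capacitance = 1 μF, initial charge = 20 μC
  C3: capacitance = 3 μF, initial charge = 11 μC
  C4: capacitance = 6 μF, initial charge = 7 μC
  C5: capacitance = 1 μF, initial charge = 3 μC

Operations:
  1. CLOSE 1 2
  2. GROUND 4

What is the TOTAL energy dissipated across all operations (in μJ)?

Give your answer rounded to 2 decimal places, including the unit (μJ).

Initial: C1(4μF, Q=14μC, V=3.50V), C2(1μF, Q=20μC, V=20.00V), C3(3μF, Q=11μC, V=3.67V), C4(6μF, Q=7μC, V=1.17V), C5(1μF, Q=3μC, V=3.00V)
Op 1: CLOSE 1-2: Q_total=34.00, C_total=5.00, V=6.80; Q1=27.20, Q2=6.80; dissipated=108.900
Op 2: GROUND 4: Q4=0; energy lost=4.083
Total dissipated: 112.983 μJ

Answer: 112.98 μJ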